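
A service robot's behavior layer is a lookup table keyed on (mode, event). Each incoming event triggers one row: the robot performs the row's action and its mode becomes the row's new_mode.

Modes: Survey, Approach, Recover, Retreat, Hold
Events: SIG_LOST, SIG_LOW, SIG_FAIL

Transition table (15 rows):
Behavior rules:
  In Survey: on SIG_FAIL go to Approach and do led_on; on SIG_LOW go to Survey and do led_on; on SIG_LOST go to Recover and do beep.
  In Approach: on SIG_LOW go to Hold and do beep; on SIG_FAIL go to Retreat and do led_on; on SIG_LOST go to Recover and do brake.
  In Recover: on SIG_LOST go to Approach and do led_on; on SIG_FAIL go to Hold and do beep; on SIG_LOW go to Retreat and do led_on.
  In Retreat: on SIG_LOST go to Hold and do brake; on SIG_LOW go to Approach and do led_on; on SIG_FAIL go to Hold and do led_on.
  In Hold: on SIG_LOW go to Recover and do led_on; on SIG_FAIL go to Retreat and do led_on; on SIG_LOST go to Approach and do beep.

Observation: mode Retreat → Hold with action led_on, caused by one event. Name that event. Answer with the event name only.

try SIG_LOST: (Retreat, SIG_LOST) → (Hold, brake)
try SIG_LOW: (Retreat, SIG_LOW) → (Approach, led_on)
try SIG_FAIL: (Retreat, SIG_FAIL) → (Hold, led_on)  ← matches

SIG_FAIL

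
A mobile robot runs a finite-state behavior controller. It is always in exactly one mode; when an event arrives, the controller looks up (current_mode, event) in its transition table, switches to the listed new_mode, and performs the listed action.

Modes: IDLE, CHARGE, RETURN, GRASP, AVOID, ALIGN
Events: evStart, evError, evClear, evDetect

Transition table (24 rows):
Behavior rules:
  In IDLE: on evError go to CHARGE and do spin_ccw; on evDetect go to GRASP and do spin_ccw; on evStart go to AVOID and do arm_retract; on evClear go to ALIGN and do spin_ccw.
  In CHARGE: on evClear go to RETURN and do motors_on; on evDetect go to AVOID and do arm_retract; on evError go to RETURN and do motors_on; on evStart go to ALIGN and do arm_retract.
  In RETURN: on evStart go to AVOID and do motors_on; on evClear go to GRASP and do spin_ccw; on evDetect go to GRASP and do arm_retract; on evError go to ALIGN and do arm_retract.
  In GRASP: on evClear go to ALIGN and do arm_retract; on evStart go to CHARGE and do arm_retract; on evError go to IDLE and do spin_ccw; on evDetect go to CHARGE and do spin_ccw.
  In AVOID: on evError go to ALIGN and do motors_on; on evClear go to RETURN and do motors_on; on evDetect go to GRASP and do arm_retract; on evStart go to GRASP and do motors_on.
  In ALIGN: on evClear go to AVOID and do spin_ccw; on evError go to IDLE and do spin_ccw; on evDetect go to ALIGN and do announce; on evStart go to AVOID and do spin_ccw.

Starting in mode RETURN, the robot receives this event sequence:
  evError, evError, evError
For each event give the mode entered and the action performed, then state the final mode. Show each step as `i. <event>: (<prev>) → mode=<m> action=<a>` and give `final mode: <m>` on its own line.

final mode: CHARGE

1. evError: (RETURN) → mode=ALIGN action=arm_retract
2. evError: (ALIGN) → mode=IDLE action=spin_ccw
3. evError: (IDLE) → mode=CHARGE action=spin_ccw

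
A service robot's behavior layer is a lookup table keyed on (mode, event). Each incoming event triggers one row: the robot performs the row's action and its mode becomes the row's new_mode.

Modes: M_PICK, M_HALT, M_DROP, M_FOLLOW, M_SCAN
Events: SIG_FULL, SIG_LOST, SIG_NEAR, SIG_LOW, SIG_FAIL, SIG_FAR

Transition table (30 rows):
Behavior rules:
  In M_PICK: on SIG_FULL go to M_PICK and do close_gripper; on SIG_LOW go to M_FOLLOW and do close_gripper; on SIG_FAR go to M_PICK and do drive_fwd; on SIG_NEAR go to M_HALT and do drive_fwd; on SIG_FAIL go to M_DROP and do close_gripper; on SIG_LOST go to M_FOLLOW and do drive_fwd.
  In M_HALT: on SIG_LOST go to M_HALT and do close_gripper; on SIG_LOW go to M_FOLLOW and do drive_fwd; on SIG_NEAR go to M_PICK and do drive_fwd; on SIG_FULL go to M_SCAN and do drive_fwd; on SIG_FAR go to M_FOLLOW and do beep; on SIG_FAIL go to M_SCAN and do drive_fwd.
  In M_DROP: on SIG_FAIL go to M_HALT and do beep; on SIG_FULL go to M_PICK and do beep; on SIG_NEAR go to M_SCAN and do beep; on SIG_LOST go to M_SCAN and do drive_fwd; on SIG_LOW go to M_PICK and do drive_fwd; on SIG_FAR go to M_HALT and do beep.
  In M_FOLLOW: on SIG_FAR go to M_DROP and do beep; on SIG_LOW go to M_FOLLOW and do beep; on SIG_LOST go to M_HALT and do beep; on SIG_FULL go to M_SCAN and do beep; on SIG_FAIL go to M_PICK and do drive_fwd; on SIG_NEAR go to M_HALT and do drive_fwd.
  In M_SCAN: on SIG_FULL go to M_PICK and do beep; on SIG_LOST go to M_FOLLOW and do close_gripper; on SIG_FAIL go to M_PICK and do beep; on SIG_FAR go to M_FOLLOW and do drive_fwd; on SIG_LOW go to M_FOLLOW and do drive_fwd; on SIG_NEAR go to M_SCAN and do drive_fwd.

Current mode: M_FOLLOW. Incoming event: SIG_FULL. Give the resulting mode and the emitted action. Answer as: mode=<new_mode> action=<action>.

mode=M_SCAN action=beep

current mode = M_FOLLOW; filter table to that mode:
  (M_FOLLOW, SIG_FAR) → (M_DROP, beep)
  (M_FOLLOW, SIG_LOW) → (M_FOLLOW, beep)
  (M_FOLLOW, SIG_LOST) → (M_HALT, beep)
  (M_FOLLOW, SIG_FULL) → (M_SCAN, beep)  ← event matches
  (M_FOLLOW, SIG_FAIL) → (M_PICK, drive_fwd)
  (M_FOLLOW, SIG_NEAR) → (M_HALT, drive_fwd)
event = SIG_FULL selects (M_SCAN, beep)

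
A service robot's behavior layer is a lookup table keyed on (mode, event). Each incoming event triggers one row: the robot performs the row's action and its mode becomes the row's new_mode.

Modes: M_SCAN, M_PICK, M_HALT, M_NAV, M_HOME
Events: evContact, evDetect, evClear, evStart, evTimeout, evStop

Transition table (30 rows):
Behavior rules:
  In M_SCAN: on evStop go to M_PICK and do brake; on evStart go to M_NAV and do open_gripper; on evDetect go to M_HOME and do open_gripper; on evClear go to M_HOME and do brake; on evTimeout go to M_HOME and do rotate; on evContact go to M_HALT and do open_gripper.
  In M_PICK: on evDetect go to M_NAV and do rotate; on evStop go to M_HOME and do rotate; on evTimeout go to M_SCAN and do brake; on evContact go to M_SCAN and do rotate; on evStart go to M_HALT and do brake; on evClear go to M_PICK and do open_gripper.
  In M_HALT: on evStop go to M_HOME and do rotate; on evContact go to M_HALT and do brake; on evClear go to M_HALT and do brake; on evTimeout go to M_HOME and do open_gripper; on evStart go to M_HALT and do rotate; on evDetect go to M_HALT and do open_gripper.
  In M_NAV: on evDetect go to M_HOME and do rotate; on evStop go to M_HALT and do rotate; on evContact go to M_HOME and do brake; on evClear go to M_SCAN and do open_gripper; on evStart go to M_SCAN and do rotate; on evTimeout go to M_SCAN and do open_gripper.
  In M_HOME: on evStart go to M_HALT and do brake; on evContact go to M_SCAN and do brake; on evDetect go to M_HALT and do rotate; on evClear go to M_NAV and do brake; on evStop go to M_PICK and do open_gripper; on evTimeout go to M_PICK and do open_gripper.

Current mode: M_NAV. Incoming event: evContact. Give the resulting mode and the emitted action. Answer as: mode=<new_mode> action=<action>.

mode=M_HOME action=brake

current mode = M_NAV; filter table to that mode:
  (M_NAV, evDetect) → (M_HOME, rotate)
  (M_NAV, evStop) → (M_HALT, rotate)
  (M_NAV, evContact) → (M_HOME, brake)  ← event matches
  (M_NAV, evClear) → (M_SCAN, open_gripper)
  (M_NAV, evStart) → (M_SCAN, rotate)
  (M_NAV, evTimeout) → (M_SCAN, open_gripper)
event = evContact selects (M_HOME, brake)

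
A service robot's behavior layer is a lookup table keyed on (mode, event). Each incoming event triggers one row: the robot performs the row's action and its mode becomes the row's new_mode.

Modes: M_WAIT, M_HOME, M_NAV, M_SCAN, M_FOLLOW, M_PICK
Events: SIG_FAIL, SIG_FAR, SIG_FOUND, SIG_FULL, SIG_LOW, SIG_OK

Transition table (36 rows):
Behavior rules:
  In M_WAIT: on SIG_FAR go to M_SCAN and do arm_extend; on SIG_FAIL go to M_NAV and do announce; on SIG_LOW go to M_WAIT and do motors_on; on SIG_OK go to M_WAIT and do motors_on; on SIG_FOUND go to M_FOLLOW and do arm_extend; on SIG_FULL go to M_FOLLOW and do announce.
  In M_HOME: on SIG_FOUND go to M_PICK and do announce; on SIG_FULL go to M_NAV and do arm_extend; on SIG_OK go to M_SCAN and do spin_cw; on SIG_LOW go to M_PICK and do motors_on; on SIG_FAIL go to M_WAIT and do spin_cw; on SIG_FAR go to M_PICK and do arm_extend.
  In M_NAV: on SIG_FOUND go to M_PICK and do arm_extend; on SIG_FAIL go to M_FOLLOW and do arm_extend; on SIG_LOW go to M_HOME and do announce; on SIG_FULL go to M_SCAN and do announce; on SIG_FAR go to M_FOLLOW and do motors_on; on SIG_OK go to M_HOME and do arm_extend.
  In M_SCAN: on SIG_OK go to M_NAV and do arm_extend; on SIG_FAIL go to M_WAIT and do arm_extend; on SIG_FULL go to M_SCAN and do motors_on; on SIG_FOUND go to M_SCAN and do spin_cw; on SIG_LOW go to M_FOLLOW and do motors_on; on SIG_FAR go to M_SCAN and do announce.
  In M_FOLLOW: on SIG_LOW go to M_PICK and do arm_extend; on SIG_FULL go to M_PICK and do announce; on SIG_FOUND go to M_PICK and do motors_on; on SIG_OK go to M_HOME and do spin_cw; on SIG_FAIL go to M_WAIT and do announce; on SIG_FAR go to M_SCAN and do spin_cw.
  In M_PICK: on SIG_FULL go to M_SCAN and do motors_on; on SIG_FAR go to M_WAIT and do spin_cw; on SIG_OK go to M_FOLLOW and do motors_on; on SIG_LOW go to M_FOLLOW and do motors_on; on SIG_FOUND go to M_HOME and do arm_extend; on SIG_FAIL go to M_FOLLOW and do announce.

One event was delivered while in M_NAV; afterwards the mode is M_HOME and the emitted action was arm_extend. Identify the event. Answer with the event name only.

try SIG_FAIL: (M_NAV, SIG_FAIL) → (M_FOLLOW, arm_extend)
try SIG_FAR: (M_NAV, SIG_FAR) → (M_FOLLOW, motors_on)
try SIG_FOUND: (M_NAV, SIG_FOUND) → (M_PICK, arm_extend)
try SIG_FULL: (M_NAV, SIG_FULL) → (M_SCAN, announce)
try SIG_LOW: (M_NAV, SIG_LOW) → (M_HOME, announce)
try SIG_OK: (M_NAV, SIG_OK) → (M_HOME, arm_extend)  ← matches

SIG_OK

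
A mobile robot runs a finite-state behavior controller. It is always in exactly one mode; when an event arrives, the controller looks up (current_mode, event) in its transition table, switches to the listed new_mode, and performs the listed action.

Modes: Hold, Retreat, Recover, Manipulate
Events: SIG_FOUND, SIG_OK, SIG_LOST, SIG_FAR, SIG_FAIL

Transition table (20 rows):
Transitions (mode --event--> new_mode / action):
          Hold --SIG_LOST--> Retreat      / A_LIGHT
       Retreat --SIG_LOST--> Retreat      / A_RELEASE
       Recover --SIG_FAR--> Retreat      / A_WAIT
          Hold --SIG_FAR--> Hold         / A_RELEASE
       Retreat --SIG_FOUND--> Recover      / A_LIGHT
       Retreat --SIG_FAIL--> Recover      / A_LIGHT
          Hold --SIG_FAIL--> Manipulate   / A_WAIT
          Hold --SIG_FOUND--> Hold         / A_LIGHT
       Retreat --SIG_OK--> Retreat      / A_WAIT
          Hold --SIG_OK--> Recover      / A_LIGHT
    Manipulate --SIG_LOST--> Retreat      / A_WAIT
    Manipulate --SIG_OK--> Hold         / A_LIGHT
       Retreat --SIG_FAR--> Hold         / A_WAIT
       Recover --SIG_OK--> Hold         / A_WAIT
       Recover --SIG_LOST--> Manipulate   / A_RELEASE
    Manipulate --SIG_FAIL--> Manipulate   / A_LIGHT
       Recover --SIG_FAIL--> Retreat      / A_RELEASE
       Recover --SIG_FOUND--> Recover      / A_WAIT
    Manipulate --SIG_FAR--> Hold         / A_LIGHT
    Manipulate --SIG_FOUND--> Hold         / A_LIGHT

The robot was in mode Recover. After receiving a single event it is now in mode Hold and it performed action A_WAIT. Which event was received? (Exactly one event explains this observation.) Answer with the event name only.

try SIG_FOUND: (Recover, SIG_FOUND) → (Recover, A_WAIT)
try SIG_OK: (Recover, SIG_OK) → (Hold, A_WAIT)  ← matches
try SIG_LOST: (Recover, SIG_LOST) → (Manipulate, A_RELEASE)
try SIG_FAR: (Recover, SIG_FAR) → (Retreat, A_WAIT)
try SIG_FAIL: (Recover, SIG_FAIL) → (Retreat, A_RELEASE)

SIG_OK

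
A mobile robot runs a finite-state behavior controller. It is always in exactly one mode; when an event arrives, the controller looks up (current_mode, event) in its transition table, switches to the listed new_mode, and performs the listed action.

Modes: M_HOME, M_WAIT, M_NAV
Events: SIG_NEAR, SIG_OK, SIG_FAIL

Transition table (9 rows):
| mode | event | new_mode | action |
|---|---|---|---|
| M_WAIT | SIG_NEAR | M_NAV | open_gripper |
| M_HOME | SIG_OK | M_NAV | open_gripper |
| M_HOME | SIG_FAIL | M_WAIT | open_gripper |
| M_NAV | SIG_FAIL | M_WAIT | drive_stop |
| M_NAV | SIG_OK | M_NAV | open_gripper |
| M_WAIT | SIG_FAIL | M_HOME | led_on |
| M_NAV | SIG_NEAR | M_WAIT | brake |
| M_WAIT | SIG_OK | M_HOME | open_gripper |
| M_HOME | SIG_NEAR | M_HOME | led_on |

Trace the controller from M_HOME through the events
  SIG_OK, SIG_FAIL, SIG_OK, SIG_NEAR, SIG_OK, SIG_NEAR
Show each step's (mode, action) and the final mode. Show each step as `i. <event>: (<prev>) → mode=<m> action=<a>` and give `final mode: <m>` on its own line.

1. SIG_OK: (M_HOME) → mode=M_NAV action=open_gripper
2. SIG_FAIL: (M_NAV) → mode=M_WAIT action=drive_stop
3. SIG_OK: (M_WAIT) → mode=M_HOME action=open_gripper
4. SIG_NEAR: (M_HOME) → mode=M_HOME action=led_on
5. SIG_OK: (M_HOME) → mode=M_NAV action=open_gripper
6. SIG_NEAR: (M_NAV) → mode=M_WAIT action=brake

final mode: M_WAIT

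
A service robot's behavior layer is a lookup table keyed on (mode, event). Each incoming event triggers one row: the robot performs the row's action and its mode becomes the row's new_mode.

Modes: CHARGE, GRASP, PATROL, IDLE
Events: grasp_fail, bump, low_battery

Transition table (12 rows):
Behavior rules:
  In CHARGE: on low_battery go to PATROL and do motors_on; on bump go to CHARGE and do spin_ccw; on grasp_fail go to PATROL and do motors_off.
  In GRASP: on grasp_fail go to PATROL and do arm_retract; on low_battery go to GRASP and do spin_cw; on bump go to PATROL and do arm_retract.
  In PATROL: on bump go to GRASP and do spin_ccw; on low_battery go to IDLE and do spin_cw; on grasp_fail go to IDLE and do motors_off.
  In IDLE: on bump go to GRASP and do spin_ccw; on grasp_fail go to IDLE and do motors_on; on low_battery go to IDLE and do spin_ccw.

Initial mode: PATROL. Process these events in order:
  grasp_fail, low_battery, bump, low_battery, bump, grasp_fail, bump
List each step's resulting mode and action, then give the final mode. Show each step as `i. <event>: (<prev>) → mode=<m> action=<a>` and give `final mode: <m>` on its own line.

final mode: GRASP

1. grasp_fail: (PATROL) → mode=IDLE action=motors_off
2. low_battery: (IDLE) → mode=IDLE action=spin_ccw
3. bump: (IDLE) → mode=GRASP action=spin_ccw
4. low_battery: (GRASP) → mode=GRASP action=spin_cw
5. bump: (GRASP) → mode=PATROL action=arm_retract
6. grasp_fail: (PATROL) → mode=IDLE action=motors_off
7. bump: (IDLE) → mode=GRASP action=spin_ccw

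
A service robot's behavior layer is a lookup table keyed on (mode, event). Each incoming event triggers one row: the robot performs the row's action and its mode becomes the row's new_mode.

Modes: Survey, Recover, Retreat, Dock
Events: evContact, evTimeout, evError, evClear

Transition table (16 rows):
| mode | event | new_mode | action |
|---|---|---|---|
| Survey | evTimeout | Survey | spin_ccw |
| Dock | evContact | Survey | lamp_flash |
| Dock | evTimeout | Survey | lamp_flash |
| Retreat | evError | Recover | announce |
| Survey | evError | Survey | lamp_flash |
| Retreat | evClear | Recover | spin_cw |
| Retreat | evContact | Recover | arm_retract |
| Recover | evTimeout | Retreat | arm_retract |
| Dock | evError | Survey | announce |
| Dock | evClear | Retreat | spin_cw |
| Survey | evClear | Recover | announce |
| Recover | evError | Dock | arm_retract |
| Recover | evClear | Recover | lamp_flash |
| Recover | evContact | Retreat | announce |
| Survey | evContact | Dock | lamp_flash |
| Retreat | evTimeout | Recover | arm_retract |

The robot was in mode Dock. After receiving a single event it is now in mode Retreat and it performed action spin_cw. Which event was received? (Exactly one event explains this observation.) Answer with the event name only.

evClear

try evContact: (Dock, evContact) → (Survey, lamp_flash)
try evTimeout: (Dock, evTimeout) → (Survey, lamp_flash)
try evError: (Dock, evError) → (Survey, announce)
try evClear: (Dock, evClear) → (Retreat, spin_cw)  ← matches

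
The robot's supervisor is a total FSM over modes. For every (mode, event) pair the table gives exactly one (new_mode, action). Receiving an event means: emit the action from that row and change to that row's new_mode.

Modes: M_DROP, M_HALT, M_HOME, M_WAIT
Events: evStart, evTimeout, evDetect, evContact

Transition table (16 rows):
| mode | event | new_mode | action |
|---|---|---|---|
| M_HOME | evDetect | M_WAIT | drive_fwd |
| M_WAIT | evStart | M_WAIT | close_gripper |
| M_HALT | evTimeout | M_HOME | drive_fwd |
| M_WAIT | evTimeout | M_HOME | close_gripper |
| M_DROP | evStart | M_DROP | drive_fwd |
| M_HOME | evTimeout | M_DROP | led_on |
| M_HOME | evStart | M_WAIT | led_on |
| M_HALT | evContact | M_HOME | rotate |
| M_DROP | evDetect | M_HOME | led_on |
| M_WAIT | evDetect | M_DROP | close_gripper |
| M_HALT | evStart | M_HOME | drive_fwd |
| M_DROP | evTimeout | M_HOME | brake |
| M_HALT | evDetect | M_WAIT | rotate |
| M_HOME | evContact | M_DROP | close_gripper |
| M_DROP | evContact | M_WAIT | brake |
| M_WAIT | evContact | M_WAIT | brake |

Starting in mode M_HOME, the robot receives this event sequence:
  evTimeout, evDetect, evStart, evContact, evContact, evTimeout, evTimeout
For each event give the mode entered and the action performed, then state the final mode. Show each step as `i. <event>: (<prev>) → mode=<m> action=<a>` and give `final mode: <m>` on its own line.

1. evTimeout: (M_HOME) → mode=M_DROP action=led_on
2. evDetect: (M_DROP) → mode=M_HOME action=led_on
3. evStart: (M_HOME) → mode=M_WAIT action=led_on
4. evContact: (M_WAIT) → mode=M_WAIT action=brake
5. evContact: (M_WAIT) → mode=M_WAIT action=brake
6. evTimeout: (M_WAIT) → mode=M_HOME action=close_gripper
7. evTimeout: (M_HOME) → mode=M_DROP action=led_on

final mode: M_DROP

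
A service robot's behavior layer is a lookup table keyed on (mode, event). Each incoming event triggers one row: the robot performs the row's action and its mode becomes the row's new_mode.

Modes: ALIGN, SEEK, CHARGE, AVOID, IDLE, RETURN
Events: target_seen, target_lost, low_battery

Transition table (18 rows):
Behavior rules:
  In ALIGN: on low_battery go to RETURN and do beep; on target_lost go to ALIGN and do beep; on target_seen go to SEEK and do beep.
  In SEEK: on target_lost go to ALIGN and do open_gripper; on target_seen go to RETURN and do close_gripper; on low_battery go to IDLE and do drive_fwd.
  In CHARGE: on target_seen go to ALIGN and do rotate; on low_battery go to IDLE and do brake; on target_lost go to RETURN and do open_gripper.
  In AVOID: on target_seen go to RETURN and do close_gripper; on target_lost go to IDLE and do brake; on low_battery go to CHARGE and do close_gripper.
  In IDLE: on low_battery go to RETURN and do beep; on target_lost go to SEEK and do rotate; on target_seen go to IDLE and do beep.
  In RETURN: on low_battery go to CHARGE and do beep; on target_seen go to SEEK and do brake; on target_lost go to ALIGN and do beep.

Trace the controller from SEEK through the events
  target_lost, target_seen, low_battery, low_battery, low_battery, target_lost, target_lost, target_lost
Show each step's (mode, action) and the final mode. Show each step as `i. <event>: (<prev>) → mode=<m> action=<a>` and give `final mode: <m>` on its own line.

final mode: ALIGN

1. target_lost: (SEEK) → mode=ALIGN action=open_gripper
2. target_seen: (ALIGN) → mode=SEEK action=beep
3. low_battery: (SEEK) → mode=IDLE action=drive_fwd
4. low_battery: (IDLE) → mode=RETURN action=beep
5. low_battery: (RETURN) → mode=CHARGE action=beep
6. target_lost: (CHARGE) → mode=RETURN action=open_gripper
7. target_lost: (RETURN) → mode=ALIGN action=beep
8. target_lost: (ALIGN) → mode=ALIGN action=beep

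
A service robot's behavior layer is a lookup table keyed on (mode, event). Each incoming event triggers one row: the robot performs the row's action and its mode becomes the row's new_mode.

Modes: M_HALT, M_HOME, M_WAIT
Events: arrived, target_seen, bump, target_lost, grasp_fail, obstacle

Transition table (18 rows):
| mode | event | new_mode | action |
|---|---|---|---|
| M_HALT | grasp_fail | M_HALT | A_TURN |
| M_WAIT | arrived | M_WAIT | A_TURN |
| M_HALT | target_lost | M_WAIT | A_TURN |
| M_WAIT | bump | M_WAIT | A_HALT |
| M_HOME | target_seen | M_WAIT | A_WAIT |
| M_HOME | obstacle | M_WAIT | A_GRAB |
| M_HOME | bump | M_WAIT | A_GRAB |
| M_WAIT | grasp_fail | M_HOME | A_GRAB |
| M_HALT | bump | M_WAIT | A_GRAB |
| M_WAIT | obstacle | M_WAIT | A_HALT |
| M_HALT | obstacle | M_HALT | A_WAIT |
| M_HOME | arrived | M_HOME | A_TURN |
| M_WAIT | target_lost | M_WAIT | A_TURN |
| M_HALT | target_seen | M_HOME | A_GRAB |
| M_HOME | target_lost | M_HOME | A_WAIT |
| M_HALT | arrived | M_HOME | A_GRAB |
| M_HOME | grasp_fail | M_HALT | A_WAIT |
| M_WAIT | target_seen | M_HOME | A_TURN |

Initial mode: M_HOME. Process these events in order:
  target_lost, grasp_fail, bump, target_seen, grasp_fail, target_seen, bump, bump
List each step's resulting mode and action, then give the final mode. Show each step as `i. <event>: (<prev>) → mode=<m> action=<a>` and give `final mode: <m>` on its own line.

1. target_lost: (M_HOME) → mode=M_HOME action=A_WAIT
2. grasp_fail: (M_HOME) → mode=M_HALT action=A_WAIT
3. bump: (M_HALT) → mode=M_WAIT action=A_GRAB
4. target_seen: (M_WAIT) → mode=M_HOME action=A_TURN
5. grasp_fail: (M_HOME) → mode=M_HALT action=A_WAIT
6. target_seen: (M_HALT) → mode=M_HOME action=A_GRAB
7. bump: (M_HOME) → mode=M_WAIT action=A_GRAB
8. bump: (M_WAIT) → mode=M_WAIT action=A_HALT

final mode: M_WAIT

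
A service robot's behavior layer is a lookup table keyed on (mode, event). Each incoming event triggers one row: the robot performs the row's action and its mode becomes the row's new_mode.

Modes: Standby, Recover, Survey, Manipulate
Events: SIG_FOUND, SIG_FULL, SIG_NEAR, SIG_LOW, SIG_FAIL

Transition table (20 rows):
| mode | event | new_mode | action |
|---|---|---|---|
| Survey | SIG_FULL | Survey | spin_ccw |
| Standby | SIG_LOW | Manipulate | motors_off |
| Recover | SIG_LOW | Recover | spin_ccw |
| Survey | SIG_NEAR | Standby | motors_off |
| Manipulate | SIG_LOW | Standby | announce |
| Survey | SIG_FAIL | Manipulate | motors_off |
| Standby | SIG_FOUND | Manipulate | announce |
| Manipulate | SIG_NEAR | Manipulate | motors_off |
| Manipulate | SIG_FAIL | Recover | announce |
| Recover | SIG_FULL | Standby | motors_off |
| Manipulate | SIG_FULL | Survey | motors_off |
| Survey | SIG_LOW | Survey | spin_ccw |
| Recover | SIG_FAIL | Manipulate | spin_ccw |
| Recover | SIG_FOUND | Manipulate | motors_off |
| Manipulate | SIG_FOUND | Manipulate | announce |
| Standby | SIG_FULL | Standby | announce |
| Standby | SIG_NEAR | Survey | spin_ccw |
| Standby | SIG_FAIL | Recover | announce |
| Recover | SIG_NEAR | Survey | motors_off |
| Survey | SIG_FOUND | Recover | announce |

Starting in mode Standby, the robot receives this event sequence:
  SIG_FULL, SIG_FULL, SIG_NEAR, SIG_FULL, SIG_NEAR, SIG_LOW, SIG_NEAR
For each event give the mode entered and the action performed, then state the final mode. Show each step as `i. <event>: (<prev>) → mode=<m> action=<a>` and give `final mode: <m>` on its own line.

final mode: Manipulate

1. SIG_FULL: (Standby) → mode=Standby action=announce
2. SIG_FULL: (Standby) → mode=Standby action=announce
3. SIG_NEAR: (Standby) → mode=Survey action=spin_ccw
4. SIG_FULL: (Survey) → mode=Survey action=spin_ccw
5. SIG_NEAR: (Survey) → mode=Standby action=motors_off
6. SIG_LOW: (Standby) → mode=Manipulate action=motors_off
7. SIG_NEAR: (Manipulate) → mode=Manipulate action=motors_off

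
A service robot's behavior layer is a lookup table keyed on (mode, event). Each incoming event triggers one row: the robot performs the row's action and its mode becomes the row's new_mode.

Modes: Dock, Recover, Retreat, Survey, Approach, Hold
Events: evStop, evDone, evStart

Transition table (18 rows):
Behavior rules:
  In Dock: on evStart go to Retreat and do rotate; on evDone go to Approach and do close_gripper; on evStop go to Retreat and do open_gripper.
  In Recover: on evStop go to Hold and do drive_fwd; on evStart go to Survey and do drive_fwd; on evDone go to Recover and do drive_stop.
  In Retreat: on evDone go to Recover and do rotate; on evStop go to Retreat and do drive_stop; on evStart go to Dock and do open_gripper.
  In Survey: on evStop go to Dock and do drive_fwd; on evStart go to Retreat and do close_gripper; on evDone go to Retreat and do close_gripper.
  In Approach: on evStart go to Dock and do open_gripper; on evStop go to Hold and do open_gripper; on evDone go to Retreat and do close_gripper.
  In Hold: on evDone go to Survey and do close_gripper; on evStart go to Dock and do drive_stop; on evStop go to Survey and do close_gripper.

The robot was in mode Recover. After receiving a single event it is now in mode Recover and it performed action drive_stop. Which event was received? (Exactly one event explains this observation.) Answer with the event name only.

try evStop: (Recover, evStop) → (Hold, drive_fwd)
try evDone: (Recover, evDone) → (Recover, drive_stop)  ← matches
try evStart: (Recover, evStart) → (Survey, drive_fwd)

evDone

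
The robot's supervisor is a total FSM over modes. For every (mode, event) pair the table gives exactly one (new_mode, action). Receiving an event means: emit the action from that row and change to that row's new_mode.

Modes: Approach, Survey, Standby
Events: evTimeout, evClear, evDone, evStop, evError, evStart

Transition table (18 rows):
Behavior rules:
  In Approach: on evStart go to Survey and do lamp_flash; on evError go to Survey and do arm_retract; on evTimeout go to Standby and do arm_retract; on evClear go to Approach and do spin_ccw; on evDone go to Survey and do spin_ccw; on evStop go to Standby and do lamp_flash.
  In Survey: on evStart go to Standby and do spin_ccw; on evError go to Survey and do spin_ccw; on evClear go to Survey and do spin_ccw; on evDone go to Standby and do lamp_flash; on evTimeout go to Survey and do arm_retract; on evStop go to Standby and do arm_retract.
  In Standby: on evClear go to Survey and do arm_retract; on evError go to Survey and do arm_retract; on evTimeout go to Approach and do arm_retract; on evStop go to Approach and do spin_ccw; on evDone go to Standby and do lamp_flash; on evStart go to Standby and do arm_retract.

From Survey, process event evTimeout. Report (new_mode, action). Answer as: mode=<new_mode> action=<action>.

current mode = Survey; filter table to that mode:
  (Survey, evStart) → (Standby, spin_ccw)
  (Survey, evError) → (Survey, spin_ccw)
  (Survey, evClear) → (Survey, spin_ccw)
  (Survey, evDone) → (Standby, lamp_flash)
  (Survey, evTimeout) → (Survey, arm_retract)  ← event matches
  (Survey, evStop) → (Standby, arm_retract)
event = evTimeout selects (Survey, arm_retract)

mode=Survey action=arm_retract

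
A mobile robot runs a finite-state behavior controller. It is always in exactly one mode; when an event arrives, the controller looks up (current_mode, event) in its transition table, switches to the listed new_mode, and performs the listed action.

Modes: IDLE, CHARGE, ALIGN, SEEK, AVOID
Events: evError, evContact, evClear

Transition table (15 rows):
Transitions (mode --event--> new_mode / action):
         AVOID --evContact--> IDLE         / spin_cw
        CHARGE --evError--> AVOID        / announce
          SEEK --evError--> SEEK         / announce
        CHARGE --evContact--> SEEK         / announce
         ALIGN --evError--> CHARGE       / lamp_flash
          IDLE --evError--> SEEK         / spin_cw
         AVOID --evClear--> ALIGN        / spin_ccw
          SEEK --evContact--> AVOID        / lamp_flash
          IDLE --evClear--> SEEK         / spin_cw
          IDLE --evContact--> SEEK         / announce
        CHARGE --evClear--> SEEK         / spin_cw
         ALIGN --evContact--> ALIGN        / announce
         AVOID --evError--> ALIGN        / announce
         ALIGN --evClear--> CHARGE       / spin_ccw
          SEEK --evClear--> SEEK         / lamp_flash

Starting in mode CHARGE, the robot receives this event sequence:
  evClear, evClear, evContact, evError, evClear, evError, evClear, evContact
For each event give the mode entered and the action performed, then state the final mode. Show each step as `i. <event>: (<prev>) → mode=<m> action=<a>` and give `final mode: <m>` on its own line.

1. evClear: (CHARGE) → mode=SEEK action=spin_cw
2. evClear: (SEEK) → mode=SEEK action=lamp_flash
3. evContact: (SEEK) → mode=AVOID action=lamp_flash
4. evError: (AVOID) → mode=ALIGN action=announce
5. evClear: (ALIGN) → mode=CHARGE action=spin_ccw
6. evError: (CHARGE) → mode=AVOID action=announce
7. evClear: (AVOID) → mode=ALIGN action=spin_ccw
8. evContact: (ALIGN) → mode=ALIGN action=announce

final mode: ALIGN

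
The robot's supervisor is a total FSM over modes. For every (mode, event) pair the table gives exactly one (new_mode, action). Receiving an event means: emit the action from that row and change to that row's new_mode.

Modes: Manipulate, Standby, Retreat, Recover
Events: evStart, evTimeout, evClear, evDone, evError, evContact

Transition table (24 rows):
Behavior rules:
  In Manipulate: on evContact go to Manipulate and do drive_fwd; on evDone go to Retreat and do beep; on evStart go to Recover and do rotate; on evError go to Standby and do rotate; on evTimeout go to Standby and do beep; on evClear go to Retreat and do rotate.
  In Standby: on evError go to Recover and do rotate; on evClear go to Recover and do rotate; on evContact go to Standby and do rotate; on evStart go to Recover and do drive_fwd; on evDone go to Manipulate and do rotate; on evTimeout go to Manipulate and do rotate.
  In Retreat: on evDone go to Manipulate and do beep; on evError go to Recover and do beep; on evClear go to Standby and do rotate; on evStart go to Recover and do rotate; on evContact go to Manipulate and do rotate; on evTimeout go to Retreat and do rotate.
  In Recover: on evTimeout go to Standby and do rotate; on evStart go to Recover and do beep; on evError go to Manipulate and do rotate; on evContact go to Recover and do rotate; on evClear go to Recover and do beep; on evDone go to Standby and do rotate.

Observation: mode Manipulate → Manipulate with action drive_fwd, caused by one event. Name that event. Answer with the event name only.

try evStart: (Manipulate, evStart) → (Recover, rotate)
try evTimeout: (Manipulate, evTimeout) → (Standby, beep)
try evClear: (Manipulate, evClear) → (Retreat, rotate)
try evDone: (Manipulate, evDone) → (Retreat, beep)
try evError: (Manipulate, evError) → (Standby, rotate)
try evContact: (Manipulate, evContact) → (Manipulate, drive_fwd)  ← matches

evContact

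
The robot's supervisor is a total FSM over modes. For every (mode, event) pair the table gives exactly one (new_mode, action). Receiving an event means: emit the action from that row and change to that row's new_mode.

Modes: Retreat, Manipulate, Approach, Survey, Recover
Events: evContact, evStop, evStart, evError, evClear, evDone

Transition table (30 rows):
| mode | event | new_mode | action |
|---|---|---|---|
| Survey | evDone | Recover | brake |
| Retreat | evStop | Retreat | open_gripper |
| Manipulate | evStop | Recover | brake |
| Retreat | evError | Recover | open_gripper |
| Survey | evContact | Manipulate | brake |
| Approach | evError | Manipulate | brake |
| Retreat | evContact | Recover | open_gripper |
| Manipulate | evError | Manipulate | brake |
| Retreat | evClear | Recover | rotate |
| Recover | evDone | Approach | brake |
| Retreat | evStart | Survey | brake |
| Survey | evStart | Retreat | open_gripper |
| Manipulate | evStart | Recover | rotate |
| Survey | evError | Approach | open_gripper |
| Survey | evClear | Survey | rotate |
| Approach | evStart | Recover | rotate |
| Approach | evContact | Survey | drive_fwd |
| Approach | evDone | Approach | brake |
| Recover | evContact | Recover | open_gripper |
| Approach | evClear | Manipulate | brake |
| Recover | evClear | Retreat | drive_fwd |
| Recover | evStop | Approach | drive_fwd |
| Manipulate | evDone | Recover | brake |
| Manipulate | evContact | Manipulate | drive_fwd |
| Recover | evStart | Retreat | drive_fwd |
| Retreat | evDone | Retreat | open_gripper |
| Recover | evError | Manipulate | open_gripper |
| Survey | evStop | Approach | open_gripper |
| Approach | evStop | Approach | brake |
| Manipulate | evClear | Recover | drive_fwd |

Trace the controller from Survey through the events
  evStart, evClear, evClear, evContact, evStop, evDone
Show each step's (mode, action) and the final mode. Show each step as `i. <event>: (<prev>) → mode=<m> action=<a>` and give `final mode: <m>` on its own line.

1. evStart: (Survey) → mode=Retreat action=open_gripper
2. evClear: (Retreat) → mode=Recover action=rotate
3. evClear: (Recover) → mode=Retreat action=drive_fwd
4. evContact: (Retreat) → mode=Recover action=open_gripper
5. evStop: (Recover) → mode=Approach action=drive_fwd
6. evDone: (Approach) → mode=Approach action=brake

final mode: Approach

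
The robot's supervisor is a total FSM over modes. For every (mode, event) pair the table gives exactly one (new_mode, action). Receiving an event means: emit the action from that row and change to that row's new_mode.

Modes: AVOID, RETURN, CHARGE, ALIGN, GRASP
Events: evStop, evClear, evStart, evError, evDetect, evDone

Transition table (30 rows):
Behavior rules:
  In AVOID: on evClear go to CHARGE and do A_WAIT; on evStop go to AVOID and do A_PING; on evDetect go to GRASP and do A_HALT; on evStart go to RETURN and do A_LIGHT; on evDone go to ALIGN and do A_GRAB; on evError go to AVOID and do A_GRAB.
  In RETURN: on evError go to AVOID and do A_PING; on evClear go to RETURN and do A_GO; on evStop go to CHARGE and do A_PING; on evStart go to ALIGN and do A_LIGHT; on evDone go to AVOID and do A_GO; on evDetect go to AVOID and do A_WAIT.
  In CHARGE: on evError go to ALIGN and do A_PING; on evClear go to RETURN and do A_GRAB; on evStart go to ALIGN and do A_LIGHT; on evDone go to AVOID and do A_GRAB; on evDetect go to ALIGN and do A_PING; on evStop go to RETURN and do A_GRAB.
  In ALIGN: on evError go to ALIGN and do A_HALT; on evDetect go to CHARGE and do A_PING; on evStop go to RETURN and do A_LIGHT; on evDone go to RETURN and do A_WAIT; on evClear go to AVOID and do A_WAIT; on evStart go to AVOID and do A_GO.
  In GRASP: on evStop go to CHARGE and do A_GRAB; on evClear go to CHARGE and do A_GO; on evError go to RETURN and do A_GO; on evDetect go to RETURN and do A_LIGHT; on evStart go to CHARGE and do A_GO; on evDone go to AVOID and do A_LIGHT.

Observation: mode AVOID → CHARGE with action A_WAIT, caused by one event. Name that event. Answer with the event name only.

try evStop: (AVOID, evStop) → (AVOID, A_PING)
try evClear: (AVOID, evClear) → (CHARGE, A_WAIT)  ← matches
try evStart: (AVOID, evStart) → (RETURN, A_LIGHT)
try evError: (AVOID, evError) → (AVOID, A_GRAB)
try evDetect: (AVOID, evDetect) → (GRASP, A_HALT)
try evDone: (AVOID, evDone) → (ALIGN, A_GRAB)

evClear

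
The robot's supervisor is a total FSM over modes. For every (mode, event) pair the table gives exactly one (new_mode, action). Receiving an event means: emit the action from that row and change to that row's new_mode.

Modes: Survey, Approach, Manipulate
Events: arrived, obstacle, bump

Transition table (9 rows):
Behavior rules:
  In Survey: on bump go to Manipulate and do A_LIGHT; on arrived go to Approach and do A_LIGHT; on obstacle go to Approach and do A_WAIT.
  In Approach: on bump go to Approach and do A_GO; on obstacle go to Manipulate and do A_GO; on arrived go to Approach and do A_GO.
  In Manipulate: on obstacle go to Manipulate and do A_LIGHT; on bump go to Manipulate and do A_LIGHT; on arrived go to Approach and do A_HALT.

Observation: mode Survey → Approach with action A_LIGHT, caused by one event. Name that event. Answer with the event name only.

try arrived: (Survey, arrived) → (Approach, A_LIGHT)  ← matches
try obstacle: (Survey, obstacle) → (Approach, A_WAIT)
try bump: (Survey, bump) → (Manipulate, A_LIGHT)

arrived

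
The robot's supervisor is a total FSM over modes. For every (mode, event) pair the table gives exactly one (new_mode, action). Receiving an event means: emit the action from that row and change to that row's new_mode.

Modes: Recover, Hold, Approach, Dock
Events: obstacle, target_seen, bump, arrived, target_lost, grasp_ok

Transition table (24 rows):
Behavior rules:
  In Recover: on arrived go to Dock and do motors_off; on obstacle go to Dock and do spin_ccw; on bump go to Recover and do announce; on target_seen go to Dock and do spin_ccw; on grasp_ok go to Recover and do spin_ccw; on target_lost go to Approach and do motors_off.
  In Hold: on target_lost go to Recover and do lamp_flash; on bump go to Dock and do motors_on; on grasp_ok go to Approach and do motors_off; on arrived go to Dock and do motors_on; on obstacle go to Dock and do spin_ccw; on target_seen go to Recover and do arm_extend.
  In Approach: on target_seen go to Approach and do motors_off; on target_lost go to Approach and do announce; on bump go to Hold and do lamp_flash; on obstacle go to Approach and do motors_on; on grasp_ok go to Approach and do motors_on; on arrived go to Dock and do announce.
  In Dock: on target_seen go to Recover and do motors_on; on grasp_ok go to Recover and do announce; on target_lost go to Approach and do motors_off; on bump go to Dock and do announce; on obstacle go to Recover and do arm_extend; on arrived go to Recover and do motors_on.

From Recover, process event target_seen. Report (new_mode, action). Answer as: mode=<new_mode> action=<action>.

current mode = Recover; filter table to that mode:
  (Recover, arrived) → (Dock, motors_off)
  (Recover, obstacle) → (Dock, spin_ccw)
  (Recover, bump) → (Recover, announce)
  (Recover, target_seen) → (Dock, spin_ccw)  ← event matches
  (Recover, grasp_ok) → (Recover, spin_ccw)
  (Recover, target_lost) → (Approach, motors_off)
event = target_seen selects (Dock, spin_ccw)

mode=Dock action=spin_ccw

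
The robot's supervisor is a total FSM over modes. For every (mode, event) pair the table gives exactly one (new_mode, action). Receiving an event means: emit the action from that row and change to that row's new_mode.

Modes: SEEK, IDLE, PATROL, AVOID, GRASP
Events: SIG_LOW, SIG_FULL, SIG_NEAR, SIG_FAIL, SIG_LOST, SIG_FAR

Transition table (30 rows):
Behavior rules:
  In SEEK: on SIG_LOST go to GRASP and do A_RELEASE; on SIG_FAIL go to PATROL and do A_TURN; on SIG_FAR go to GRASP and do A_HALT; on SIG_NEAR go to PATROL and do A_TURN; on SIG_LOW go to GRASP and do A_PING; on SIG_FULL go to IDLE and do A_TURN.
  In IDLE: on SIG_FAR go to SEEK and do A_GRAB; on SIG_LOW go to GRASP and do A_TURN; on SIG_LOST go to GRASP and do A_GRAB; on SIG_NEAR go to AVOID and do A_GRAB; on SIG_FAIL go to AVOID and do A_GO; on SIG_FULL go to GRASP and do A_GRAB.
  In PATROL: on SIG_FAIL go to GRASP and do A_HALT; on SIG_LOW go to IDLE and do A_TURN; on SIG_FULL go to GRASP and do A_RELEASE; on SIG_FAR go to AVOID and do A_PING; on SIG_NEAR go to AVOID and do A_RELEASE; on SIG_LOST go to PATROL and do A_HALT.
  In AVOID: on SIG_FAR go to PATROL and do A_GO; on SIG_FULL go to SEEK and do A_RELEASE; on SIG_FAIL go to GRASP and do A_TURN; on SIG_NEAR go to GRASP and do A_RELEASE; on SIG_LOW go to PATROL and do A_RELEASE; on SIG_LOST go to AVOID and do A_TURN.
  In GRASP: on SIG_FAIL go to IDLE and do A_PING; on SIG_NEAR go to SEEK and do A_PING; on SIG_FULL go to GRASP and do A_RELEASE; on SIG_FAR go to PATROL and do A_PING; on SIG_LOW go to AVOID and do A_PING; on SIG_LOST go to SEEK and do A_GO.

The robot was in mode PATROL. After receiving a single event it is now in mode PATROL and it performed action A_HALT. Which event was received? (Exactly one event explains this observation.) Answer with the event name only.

try SIG_LOW: (PATROL, SIG_LOW) → (IDLE, A_TURN)
try SIG_FULL: (PATROL, SIG_FULL) → (GRASP, A_RELEASE)
try SIG_NEAR: (PATROL, SIG_NEAR) → (AVOID, A_RELEASE)
try SIG_FAIL: (PATROL, SIG_FAIL) → (GRASP, A_HALT)
try SIG_LOST: (PATROL, SIG_LOST) → (PATROL, A_HALT)  ← matches
try SIG_FAR: (PATROL, SIG_FAR) → (AVOID, A_PING)

SIG_LOST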